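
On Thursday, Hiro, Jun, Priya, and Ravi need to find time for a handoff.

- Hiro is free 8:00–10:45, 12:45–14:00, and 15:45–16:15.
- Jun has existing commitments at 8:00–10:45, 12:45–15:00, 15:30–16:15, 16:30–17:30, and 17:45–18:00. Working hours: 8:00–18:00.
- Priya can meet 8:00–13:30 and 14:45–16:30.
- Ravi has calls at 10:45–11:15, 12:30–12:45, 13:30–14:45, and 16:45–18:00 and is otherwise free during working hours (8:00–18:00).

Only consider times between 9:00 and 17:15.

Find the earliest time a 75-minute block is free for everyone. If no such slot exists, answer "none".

Jun free within 08:00–18:00: 10:45–12:45, 15:00–15:30, 16:15–16:30, 17:30–17:45.
Ravi free within 08:00–18:00: 08:00–10:45, 11:15–12:30, 12:45–13:30, 14:45–16:45.
Hiro ∩ Jun: (none).
Hiro ∩ Jun ∩ Priya: (none).
Hiro ∩ Jun ∩ Priya ∩ Ravi: (none).
Restricted to 09:00–17:15: (none).
Windows ≥ 75 min: (none).

none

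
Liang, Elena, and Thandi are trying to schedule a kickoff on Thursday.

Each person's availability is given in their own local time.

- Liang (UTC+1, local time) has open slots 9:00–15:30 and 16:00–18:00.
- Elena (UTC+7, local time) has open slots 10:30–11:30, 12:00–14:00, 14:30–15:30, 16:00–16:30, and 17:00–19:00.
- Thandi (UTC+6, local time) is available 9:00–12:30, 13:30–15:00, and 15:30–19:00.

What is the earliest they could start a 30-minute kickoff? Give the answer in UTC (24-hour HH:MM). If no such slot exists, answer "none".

08:00

Liang → UTC: 08:00–14:30, 15:00–17:00.
Elena → UTC: 03:30–04:30, 05:00–07:00, 07:30–08:30, 09:00–09:30, 10:00–12:00.
Thandi → UTC: 03:00–06:30, 07:30–09:00, 09:30–13:00.
Liang ∩ Elena: 08:00–08:30, 09:00–09:30, 10:00–12:00.
Liang ∩ Elena ∩ Thandi: 08:00–08:30, 10:00–12:00.
Windows ≥ 30 min: 08:00–08:30, 10:00–12:00.
Earliest such window starts at 08:00.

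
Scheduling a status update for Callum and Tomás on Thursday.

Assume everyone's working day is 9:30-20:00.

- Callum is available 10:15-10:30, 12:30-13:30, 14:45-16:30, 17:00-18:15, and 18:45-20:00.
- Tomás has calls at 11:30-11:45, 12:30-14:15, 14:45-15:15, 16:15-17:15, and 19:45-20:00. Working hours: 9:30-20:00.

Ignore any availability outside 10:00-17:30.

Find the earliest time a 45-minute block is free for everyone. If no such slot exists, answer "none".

Tomás free within 09:30–20:00: 09:30–11:30, 11:45–12:30, 14:15–14:45, 15:15–16:15, 17:15–19:45.
Callum ∩ Tomás: 10:15–10:30, 15:15–16:15, 17:15–18:15, 18:45–19:45.
Restricted to 10:00–17:30: 10:15–10:30, 15:15–16:15, 17:15–17:30.
Windows ≥ 45 min: 15:15–16:15.
Earliest such window starts at 15:15.

15:15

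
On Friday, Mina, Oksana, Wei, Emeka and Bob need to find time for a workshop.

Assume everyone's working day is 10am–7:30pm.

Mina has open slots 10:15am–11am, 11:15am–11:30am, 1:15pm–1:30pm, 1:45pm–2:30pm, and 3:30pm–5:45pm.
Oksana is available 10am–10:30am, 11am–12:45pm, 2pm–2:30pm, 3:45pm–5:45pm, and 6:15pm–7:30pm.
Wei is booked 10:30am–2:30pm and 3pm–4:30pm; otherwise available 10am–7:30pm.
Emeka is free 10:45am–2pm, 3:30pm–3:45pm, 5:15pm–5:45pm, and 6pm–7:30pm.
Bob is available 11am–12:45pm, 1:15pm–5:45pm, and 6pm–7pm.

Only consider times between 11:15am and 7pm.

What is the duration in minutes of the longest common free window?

30 minutes

Wei free within 10:00–19:30: 10:00–10:30, 14:30–15:00, 16:30–19:30.
Mina ∩ Oksana: 10:15–10:30, 11:15–11:30, 14:00–14:30, 15:45–17:45.
Mina ∩ Oksana ∩ Wei: 10:15–10:30, 16:30–17:45.
Mina ∩ Oksana ∩ Wei ∩ Emeka: 17:15–17:45.
Mina ∩ Oksana ∩ Wei ∩ Emeka ∩ Bob: 17:15–17:45.
Restricted to 11:15–19:00: 17:15–17:45.
Single common window of 30 minutes.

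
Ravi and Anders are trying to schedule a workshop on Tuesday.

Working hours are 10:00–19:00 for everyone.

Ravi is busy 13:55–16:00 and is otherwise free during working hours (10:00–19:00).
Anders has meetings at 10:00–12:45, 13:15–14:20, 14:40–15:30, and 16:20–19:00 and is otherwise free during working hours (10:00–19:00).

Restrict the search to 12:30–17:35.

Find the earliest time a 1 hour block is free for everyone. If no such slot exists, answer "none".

Ravi free within 10:00–19:00: 10:00–13:55, 16:00–19:00.
Anders free within 10:00–19:00: 12:45–13:15, 14:20–14:40, 15:30–16:20.
Ravi ∩ Anders: 12:45–13:15, 16:00–16:20.
Restricted to 12:30–17:35: 12:45–13:15, 16:00–16:20.
Windows ≥ 60 min: (none).

none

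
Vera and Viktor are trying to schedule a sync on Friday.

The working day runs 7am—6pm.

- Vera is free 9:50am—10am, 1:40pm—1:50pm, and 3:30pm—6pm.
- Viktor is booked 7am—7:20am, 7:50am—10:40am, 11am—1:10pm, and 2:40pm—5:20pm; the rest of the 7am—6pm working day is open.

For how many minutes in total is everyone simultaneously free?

Viktor free within 07:00–18:00: 07:20–07:50, 10:40–11:00, 13:10–14:40, 17:20–18:00.
Vera ∩ Viktor: 13:40–13:50, 17:20–18:00.
Total common minutes: 10 + 40 = 50.

50 minutes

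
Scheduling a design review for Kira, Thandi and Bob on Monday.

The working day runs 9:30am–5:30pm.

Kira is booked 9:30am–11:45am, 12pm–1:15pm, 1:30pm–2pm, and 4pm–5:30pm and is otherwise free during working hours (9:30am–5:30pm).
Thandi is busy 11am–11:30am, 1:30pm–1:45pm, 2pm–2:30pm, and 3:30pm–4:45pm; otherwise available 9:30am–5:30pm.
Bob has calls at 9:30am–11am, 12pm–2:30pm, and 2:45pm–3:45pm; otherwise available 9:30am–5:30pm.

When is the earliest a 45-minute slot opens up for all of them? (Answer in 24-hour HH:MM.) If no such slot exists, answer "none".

Kira free within 09:30–17:30: 11:45–12:00, 13:15–13:30, 14:00–16:00.
Thandi free within 09:30–17:30: 09:30–11:00, 11:30–13:30, 13:45–14:00, 14:30–15:30, 16:45–17:30.
Bob free within 09:30–17:30: 11:00–12:00, 14:30–14:45, 15:45–17:30.
Kira ∩ Thandi: 11:45–12:00, 13:15–13:30, 14:30–15:30.
Kira ∩ Thandi ∩ Bob: 11:45–12:00, 14:30–14:45.
Windows ≥ 45 min: (none).

none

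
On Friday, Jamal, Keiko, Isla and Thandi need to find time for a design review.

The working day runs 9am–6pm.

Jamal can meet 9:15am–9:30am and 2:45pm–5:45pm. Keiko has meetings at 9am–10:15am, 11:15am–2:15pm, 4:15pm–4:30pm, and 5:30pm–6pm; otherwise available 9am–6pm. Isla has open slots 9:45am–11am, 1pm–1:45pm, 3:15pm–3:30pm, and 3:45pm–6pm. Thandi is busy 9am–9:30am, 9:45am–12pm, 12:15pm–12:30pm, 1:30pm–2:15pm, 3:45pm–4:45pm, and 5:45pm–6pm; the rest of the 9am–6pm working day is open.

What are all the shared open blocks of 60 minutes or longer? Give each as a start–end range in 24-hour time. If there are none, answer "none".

Keiko free within 09:00–18:00: 10:15–11:15, 14:15–16:15, 16:30–17:30.
Thandi free within 09:00–18:00: 09:30–09:45, 12:00–12:15, 12:30–13:30, 14:15–15:45, 16:45–17:45.
Jamal ∩ Keiko: 14:45–16:15, 16:30–17:30.
Jamal ∩ Keiko ∩ Isla: 15:15–15:30, 15:45–16:15, 16:30–17:30.
Jamal ∩ Keiko ∩ Isla ∩ Thandi: 15:15–15:30, 16:45–17:30.
Windows ≥ 60 min: (none).

none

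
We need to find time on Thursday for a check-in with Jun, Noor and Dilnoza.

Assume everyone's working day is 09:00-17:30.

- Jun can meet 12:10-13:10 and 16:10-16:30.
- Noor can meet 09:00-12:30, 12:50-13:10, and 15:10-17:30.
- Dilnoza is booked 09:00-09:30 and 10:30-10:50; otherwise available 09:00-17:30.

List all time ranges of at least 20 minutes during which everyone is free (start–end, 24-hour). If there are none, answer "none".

12:10–12:30, 12:50–13:10, 16:10–16:30

Dilnoza free within 09:00–17:30: 09:30–10:30, 10:50–17:30.
Jun ∩ Noor: 12:10–12:30, 12:50–13:10, 16:10–16:30.
Jun ∩ Noor ∩ Dilnoza: 12:10–12:30, 12:50–13:10, 16:10–16:30.
Windows ≥ 20 min: 12:10–12:30, 12:50–13:10, 16:10–16:30.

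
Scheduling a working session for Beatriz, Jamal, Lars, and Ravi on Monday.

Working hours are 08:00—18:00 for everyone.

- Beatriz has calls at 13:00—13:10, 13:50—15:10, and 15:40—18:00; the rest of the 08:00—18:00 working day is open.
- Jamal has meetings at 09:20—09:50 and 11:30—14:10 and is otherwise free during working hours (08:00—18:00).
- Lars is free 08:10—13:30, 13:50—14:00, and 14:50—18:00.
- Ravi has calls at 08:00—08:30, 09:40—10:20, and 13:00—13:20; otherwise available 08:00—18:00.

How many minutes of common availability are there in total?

150 minutes

Beatriz free within 08:00–18:00: 08:00–13:00, 13:10–13:50, 15:10–15:40.
Jamal free within 08:00–18:00: 08:00–09:20, 09:50–11:30, 14:10–18:00.
Ravi free within 08:00–18:00: 08:30–09:40, 10:20–13:00, 13:20–18:00.
Beatriz ∩ Jamal: 08:00–09:20, 09:50–11:30, 15:10–15:40.
Beatriz ∩ Jamal ∩ Lars: 08:10–09:20, 09:50–11:30, 15:10–15:40.
Beatriz ∩ Jamal ∩ Lars ∩ Ravi: 08:30–09:20, 10:20–11:30, 15:10–15:40.
Total common minutes: 50 + 70 + 30 = 150.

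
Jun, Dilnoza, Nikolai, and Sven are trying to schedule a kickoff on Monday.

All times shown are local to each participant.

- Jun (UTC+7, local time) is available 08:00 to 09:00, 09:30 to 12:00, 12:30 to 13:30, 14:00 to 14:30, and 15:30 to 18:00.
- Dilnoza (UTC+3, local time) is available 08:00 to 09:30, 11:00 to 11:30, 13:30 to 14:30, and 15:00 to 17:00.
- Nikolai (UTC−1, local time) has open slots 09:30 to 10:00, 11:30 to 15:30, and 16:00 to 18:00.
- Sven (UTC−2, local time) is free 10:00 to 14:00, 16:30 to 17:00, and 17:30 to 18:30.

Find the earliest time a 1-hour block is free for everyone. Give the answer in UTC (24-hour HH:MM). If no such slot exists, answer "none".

Jun → UTC: 01:00–02:00, 02:30–05:00, 05:30–06:30, 07:00–07:30, 08:30–11:00.
Dilnoza → UTC: 05:00–06:30, 08:00–08:30, 10:30–11:30, 12:00–14:00.
Nikolai → UTC: 10:30–11:00, 12:30–16:30, 17:00–19:00.
Sven → UTC: 12:00–16:00, 18:30–19:00, 19:30–20:30.
Jun ∩ Dilnoza: 05:30–06:30, 10:30–11:00.
Jun ∩ Dilnoza ∩ Nikolai: 10:30–11:00.
Jun ∩ Dilnoza ∩ Nikolai ∩ Sven: (none).
Windows ≥ 60 min: (none).

none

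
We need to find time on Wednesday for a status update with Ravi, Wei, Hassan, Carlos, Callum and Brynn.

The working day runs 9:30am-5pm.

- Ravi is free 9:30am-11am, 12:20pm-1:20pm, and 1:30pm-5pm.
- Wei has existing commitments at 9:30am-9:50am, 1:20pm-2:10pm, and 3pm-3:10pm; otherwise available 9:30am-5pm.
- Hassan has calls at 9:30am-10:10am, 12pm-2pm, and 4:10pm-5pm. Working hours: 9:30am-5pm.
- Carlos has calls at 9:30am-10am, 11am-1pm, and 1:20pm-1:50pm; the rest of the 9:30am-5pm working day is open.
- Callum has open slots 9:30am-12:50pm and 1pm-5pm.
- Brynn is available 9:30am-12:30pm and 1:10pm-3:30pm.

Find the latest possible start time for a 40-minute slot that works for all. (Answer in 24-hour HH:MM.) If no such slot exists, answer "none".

14:20

Wei free within 09:30–17:00: 09:50–13:20, 14:10–15:00, 15:10–17:00.
Hassan free within 09:30–17:00: 10:10–12:00, 14:00–16:10.
Carlos free within 09:30–17:00: 10:00–11:00, 13:00–13:20, 13:50–17:00.
Ravi ∩ Wei: 09:50–11:00, 12:20–13:20, 14:10–15:00, 15:10–17:00.
Ravi ∩ Wei ∩ Hassan: 10:10–11:00, 14:10–15:00, 15:10–16:10.
Ravi ∩ Wei ∩ Hassan ∩ Carlos: 10:10–11:00, 14:10–15:00, 15:10–16:10.
Ravi ∩ Wei ∩ Hassan ∩ Carlos ∩ Callum: 10:10–11:00, 14:10–15:00, 15:10–16:10.
Ravi ∩ Wei ∩ Hassan ∩ Carlos ∩ Callum ∩ Brynn: 10:10–11:00, 14:10–15:00, 15:10–15:30.
Windows ≥ 40 min: 10:10–11:00, 14:10–15:00.
Latest start in the last window 14:10–15:00 is 15:00 − 40 min = 14:20.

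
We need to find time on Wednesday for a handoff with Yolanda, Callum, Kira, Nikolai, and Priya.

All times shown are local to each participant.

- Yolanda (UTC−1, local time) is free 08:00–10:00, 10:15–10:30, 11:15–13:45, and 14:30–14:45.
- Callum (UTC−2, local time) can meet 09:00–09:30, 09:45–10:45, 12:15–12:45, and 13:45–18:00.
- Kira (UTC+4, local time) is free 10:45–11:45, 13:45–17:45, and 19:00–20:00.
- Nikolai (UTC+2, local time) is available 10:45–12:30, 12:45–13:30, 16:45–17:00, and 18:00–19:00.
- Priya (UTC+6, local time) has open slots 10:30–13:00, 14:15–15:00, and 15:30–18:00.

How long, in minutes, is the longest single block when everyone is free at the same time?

15 minutes

Yolanda → UTC: 09:00–11:00, 11:15–11:30, 12:15–14:45, 15:30–15:45.
Callum → UTC: 11:00–11:30, 11:45–12:45, 14:15–14:45, 15:45–20:00.
Kira → UTC: 06:45–07:45, 09:45–13:45, 15:00–16:00.
Nikolai → UTC: 08:45–10:30, 10:45–11:30, 14:45–15:00, 16:00–17:00.
Priya → UTC: 04:30–07:00, 08:15–09:00, 09:30–12:00.
Yolanda ∩ Callum: 11:15–11:30, 12:15–12:45, 14:15–14:45.
Yolanda ∩ Callum ∩ Kira: 11:15–11:30, 12:15–12:45.
Yolanda ∩ Callum ∩ Kira ∩ Nikolai: 11:15–11:30.
Yolanda ∩ Callum ∩ Kira ∩ Nikolai ∩ Priya: 11:15–11:30.
Single common window of 15 minutes.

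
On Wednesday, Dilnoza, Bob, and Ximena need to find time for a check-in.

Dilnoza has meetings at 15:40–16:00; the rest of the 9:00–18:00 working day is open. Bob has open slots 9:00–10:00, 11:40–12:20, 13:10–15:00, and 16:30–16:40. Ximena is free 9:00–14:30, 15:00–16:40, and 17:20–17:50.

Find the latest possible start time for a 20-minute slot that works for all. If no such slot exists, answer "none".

Dilnoza free within 09:00–18:00: 09:00–15:40, 16:00–18:00.
Dilnoza ∩ Bob: 09:00–10:00, 11:40–12:20, 13:10–15:00, 16:30–16:40.
Dilnoza ∩ Bob ∩ Ximena: 09:00–10:00, 11:40–12:20, 13:10–14:30, 16:30–16:40.
Windows ≥ 20 min: 09:00–10:00, 11:40–12:20, 13:10–14:30.
Latest start in the last window 13:10–14:30 is 14:30 − 20 min = 14:10.

14:10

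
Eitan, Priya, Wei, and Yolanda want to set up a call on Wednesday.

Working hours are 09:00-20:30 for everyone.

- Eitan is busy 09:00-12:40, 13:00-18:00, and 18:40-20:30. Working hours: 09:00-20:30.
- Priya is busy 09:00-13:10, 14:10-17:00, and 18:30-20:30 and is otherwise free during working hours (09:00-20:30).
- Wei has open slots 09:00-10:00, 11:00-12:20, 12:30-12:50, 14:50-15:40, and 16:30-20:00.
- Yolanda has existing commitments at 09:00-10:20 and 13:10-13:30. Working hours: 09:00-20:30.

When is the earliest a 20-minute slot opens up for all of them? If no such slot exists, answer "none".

Eitan free within 09:00–20:30: 12:40–13:00, 18:00–18:40.
Priya free within 09:00–20:30: 13:10–14:10, 17:00–18:30.
Yolanda free within 09:00–20:30: 10:20–13:10, 13:30–20:30.
Eitan ∩ Priya: 18:00–18:30.
Eitan ∩ Priya ∩ Wei: 18:00–18:30.
Eitan ∩ Priya ∩ Wei ∩ Yolanda: 18:00–18:30.
Windows ≥ 20 min: 18:00–18:30.
Earliest such window starts at 18:00.

18:00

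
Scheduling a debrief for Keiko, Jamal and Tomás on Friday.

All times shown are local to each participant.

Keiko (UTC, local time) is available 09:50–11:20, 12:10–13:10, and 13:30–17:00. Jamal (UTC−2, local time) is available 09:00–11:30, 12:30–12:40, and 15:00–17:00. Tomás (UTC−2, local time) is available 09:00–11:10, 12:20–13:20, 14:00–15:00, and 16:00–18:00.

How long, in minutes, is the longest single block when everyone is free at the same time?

Keiko → UTC: 09:50–11:20, 12:10–13:10, 13:30–17:00.
Jamal → UTC: 11:00–13:30, 14:30–14:40, 17:00–19:00.
Tomás → UTC: 11:00–13:10, 14:20–15:20, 16:00–17:00, 18:00–20:00.
Keiko ∩ Jamal: 11:00–11:20, 12:10–13:10, 14:30–14:40.
Keiko ∩ Jamal ∩ Tomás: 11:00–11:20, 12:10–13:10, 14:30–14:40.
Common window lengths: 20, 60, 10 min; longest is 60.

60 minutes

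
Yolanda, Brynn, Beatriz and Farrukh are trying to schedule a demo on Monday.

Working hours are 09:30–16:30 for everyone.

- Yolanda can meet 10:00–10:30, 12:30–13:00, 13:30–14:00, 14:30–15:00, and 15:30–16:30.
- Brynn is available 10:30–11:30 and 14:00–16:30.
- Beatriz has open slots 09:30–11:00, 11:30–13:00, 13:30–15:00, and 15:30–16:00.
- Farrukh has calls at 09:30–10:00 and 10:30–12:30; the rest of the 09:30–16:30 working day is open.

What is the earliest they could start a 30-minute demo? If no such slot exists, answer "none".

Farrukh free within 09:30–16:30: 10:00–10:30, 12:30–16:30.
Yolanda ∩ Brynn: 14:30–15:00, 15:30–16:30.
Yolanda ∩ Brynn ∩ Beatriz: 14:30–15:00, 15:30–16:00.
Yolanda ∩ Brynn ∩ Beatriz ∩ Farrukh: 14:30–15:00, 15:30–16:00.
Windows ≥ 30 min: 14:30–15:00, 15:30–16:00.
Earliest such window starts at 14:30.

14:30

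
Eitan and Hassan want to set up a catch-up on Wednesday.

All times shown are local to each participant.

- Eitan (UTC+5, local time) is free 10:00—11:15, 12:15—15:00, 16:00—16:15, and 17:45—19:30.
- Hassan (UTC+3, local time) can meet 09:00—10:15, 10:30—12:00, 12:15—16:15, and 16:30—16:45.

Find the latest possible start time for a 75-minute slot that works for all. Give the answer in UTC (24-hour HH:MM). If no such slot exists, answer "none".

07:45

Eitan → UTC: 05:00–06:15, 07:15–10:00, 11:00–11:15, 12:45–14:30.
Hassan → UTC: 06:00–07:15, 07:30–09:00, 09:15–13:15, 13:30–13:45.
Eitan ∩ Hassan: 06:00–06:15, 07:30–09:00, 09:15–10:00, 11:00–11:15, 12:45–13:15, 13:30–13:45.
Windows ≥ 75 min: 07:30–09:00.
Latest start in the last window 07:30–09:00 is 09:00 − 75 min = 07:45.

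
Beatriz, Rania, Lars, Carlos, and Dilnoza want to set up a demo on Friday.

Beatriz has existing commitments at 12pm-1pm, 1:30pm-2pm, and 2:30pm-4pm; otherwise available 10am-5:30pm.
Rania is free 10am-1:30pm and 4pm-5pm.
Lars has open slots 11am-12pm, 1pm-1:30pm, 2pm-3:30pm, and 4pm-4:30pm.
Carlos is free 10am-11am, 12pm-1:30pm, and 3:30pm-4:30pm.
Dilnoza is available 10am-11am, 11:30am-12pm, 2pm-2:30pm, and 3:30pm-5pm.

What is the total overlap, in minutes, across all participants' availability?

Beatriz free within 10:00–17:30: 10:00–12:00, 13:00–13:30, 14:00–14:30, 16:00–17:30.
Beatriz ∩ Rania: 10:00–12:00, 13:00–13:30, 16:00–17:00.
Beatriz ∩ Rania ∩ Lars: 11:00–12:00, 13:00–13:30, 16:00–16:30.
Beatriz ∩ Rania ∩ Lars ∩ Carlos: 13:00–13:30, 16:00–16:30.
Beatriz ∩ Rania ∩ Lars ∩ Carlos ∩ Dilnoza: 16:00–16:30.
Total common minutes: 30.

30 minutes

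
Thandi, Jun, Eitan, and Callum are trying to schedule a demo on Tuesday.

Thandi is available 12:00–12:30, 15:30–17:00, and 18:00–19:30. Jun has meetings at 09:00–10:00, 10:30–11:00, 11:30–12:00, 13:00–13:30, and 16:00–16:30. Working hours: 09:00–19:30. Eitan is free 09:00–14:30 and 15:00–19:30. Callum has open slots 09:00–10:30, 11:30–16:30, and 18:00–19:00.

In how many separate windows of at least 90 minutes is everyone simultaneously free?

Jun free within 09:00–19:30: 10:00–10:30, 11:00–11:30, 12:00–13:00, 13:30–16:00, 16:30–19:30.
Thandi ∩ Jun: 12:00–12:30, 15:30–16:00, 16:30–17:00, 18:00–19:30.
Thandi ∩ Jun ∩ Eitan: 12:00–12:30, 15:30–16:00, 16:30–17:00, 18:00–19:30.
Thandi ∩ Jun ∩ Eitan ∩ Callum: 12:00–12:30, 15:30–16:00, 18:00–19:00.
Windows ≥ 90 min: (none).
That's 0 windows.

0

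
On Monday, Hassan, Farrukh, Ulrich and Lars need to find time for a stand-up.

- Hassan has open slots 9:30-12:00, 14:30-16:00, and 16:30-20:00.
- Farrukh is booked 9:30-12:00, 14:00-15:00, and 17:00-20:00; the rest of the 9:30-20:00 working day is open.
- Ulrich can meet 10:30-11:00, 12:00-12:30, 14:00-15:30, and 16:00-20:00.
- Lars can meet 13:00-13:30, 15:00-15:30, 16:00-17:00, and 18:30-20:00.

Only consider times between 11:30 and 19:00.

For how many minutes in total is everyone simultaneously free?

60 minutes

Farrukh free within 09:30–20:00: 12:00–14:00, 15:00–17:00.
Hassan ∩ Farrukh: 15:00–16:00, 16:30–17:00.
Hassan ∩ Farrukh ∩ Ulrich: 15:00–15:30, 16:30–17:00.
Hassan ∩ Farrukh ∩ Ulrich ∩ Lars: 15:00–15:30, 16:30–17:00.
Restricted to 11:30–19:00: 15:00–15:30, 16:30–17:00.
Total common minutes: 30 + 30 = 60.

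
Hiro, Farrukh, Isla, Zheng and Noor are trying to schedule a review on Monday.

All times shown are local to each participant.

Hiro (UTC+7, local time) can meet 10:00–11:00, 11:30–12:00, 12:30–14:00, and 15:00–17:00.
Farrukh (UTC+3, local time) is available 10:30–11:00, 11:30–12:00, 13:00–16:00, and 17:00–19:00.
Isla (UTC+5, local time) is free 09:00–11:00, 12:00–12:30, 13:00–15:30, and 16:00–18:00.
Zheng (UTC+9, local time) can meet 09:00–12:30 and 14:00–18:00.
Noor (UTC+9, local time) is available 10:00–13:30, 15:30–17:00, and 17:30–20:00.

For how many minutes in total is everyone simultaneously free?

30 minutes

Hiro → UTC: 03:00–04:00, 04:30–05:00, 05:30–07:00, 08:00–10:00.
Farrukh → UTC: 07:30–08:00, 08:30–09:00, 10:00–13:00, 14:00–16:00.
Isla → UTC: 04:00–06:00, 07:00–07:30, 08:00–10:30, 11:00–13:00.
Zheng → UTC: 00:00–03:30, 05:00–09:00.
Noor → UTC: 01:00–04:30, 06:30–08:00, 08:30–11:00.
Hiro ∩ Farrukh: 08:30–09:00.
Hiro ∩ Farrukh ∩ Isla: 08:30–09:00.
Hiro ∩ Farrukh ∩ Isla ∩ Zheng: 08:30–09:00.
Hiro ∩ Farrukh ∩ Isla ∩ Zheng ∩ Noor: 08:30–09:00.
Total common minutes: 30.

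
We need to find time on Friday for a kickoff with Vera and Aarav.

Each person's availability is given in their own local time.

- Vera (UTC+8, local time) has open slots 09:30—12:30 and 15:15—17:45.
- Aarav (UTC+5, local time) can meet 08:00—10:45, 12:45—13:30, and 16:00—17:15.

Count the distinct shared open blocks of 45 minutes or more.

2

Vera → UTC: 01:30–04:30, 07:15–09:45.
Aarav → UTC: 03:00–05:45, 07:45–08:30, 11:00–12:15.
Vera ∩ Aarav: 03:00–04:30, 07:45–08:30.
Windows ≥ 45 min: 03:00–04:30, 07:45–08:30.
That's 2 windows.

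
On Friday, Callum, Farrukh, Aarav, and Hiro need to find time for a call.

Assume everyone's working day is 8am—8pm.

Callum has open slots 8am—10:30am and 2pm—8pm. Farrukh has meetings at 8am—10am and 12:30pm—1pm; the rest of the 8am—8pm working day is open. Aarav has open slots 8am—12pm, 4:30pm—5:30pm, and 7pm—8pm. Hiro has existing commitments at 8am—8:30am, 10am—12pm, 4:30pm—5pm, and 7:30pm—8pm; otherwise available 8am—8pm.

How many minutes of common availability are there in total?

Farrukh free within 08:00–20:00: 10:00–12:30, 13:00–20:00.
Hiro free within 08:00–20:00: 08:30–10:00, 12:00–16:30, 17:00–19:30.
Callum ∩ Farrukh: 10:00–10:30, 14:00–20:00.
Callum ∩ Farrukh ∩ Aarav: 10:00–10:30, 16:30–17:30, 19:00–20:00.
Callum ∩ Farrukh ∩ Aarav ∩ Hiro: 17:00–17:30, 19:00–19:30.
Total common minutes: 30 + 30 = 60.

60 minutes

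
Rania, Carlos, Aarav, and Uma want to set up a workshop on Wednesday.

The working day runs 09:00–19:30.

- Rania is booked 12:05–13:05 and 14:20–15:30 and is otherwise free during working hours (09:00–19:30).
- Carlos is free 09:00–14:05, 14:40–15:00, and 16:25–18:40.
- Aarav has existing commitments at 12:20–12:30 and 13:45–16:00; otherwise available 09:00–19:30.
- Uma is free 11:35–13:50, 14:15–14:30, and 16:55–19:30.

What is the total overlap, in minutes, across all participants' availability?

Rania free within 09:00–19:30: 09:00–12:05, 13:05–14:20, 15:30–19:30.
Aarav free within 09:00–19:30: 09:00–12:20, 12:30–13:45, 16:00–19:30.
Rania ∩ Carlos: 09:00–12:05, 13:05–14:05, 16:25–18:40.
Rania ∩ Carlos ∩ Aarav: 09:00–12:05, 13:05–13:45, 16:25–18:40.
Rania ∩ Carlos ∩ Aarav ∩ Uma: 11:35–12:05, 13:05–13:45, 16:55–18:40.
Total common minutes: 30 + 40 + 105 = 175.

175 minutes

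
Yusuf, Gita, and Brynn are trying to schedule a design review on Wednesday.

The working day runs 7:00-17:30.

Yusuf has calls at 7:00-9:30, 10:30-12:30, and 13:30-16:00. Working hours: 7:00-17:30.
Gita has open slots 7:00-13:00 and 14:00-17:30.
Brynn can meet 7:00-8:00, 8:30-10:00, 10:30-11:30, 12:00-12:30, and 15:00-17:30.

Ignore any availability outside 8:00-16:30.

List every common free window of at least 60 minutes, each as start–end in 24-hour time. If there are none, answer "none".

none

Yusuf free within 07:00–17:30: 09:30–10:30, 12:30–13:30, 16:00–17:30.
Yusuf ∩ Gita: 09:30–10:30, 12:30–13:00, 16:00–17:30.
Yusuf ∩ Gita ∩ Brynn: 09:30–10:00, 16:00–17:30.
Restricted to 08:00–16:30: 09:30–10:00, 16:00–16:30.
Windows ≥ 60 min: (none).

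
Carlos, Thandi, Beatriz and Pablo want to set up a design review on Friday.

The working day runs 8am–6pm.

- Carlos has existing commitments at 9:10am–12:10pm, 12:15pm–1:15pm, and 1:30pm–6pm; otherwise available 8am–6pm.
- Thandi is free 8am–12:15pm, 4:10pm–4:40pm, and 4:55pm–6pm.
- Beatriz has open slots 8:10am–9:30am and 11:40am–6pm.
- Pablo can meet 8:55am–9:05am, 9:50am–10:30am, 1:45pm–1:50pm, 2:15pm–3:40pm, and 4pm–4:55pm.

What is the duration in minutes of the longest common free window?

Carlos free within 08:00–18:00: 08:00–09:10, 12:10–12:15, 13:15–13:30.
Carlos ∩ Thandi: 08:00–09:10, 12:10–12:15.
Carlos ∩ Thandi ∩ Beatriz: 08:10–09:10, 12:10–12:15.
Carlos ∩ Thandi ∩ Beatriz ∩ Pablo: 08:55–09:05.
Single common window of 10 minutes.

10 minutes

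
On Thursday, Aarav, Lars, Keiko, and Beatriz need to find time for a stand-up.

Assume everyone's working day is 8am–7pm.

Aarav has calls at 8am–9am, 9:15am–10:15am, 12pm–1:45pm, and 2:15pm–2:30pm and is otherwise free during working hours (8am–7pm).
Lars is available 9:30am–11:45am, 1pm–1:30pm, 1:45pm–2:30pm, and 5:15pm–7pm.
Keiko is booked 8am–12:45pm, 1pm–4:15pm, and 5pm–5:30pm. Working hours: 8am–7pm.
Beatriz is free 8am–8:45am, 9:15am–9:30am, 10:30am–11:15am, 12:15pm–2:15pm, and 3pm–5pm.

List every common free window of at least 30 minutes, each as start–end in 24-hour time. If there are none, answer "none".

Aarav free within 08:00–19:00: 09:00–09:15, 10:15–12:00, 13:45–14:15, 14:30–19:00.
Keiko free within 08:00–19:00: 12:45–13:00, 16:15–17:00, 17:30–19:00.
Aarav ∩ Lars: 10:15–11:45, 13:45–14:15, 17:15–19:00.
Aarav ∩ Lars ∩ Keiko: 17:30–19:00.
Aarav ∩ Lars ∩ Keiko ∩ Beatriz: (none).
Windows ≥ 30 min: (none).

none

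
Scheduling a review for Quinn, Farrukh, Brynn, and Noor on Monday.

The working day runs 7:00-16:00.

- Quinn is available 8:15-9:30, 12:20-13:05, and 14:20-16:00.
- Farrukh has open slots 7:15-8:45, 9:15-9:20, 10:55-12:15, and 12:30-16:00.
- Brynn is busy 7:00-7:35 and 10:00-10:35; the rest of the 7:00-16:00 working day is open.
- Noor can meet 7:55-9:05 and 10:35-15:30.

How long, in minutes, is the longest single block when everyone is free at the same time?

70 minutes

Brynn free within 07:00–16:00: 07:35–10:00, 10:35–16:00.
Quinn ∩ Farrukh: 08:15–08:45, 09:15–09:20, 12:30–13:05, 14:20–16:00.
Quinn ∩ Farrukh ∩ Brynn: 08:15–08:45, 09:15–09:20, 12:30–13:05, 14:20–16:00.
Quinn ∩ Farrukh ∩ Brynn ∩ Noor: 08:15–08:45, 12:30–13:05, 14:20–15:30.
Common window lengths: 30, 35, 70 min; longest is 70.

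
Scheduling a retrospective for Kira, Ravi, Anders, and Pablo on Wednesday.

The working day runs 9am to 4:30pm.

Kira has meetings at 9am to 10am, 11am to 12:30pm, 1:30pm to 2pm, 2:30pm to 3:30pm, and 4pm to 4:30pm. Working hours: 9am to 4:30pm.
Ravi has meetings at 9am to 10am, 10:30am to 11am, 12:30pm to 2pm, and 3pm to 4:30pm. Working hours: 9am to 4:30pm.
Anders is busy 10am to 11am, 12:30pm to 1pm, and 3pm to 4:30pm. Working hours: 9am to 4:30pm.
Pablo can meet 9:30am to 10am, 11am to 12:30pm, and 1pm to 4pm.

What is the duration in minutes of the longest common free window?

Kira free within 09:00–16:30: 10:00–11:00, 12:30–13:30, 14:00–14:30, 15:30–16:00.
Ravi free within 09:00–16:30: 10:00–10:30, 11:00–12:30, 14:00–15:00.
Anders free within 09:00–16:30: 09:00–10:00, 11:00–12:30, 13:00–15:00.
Kira ∩ Ravi: 10:00–10:30, 14:00–14:30.
Kira ∩ Ravi ∩ Anders: 14:00–14:30.
Kira ∩ Ravi ∩ Anders ∩ Pablo: 14:00–14:30.
Single common window of 30 minutes.

30 minutes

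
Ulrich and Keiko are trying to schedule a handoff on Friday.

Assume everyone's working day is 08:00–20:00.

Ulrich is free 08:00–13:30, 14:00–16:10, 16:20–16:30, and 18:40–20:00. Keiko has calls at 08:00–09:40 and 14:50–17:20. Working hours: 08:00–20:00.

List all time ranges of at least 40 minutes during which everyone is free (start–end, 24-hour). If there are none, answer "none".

Keiko free within 08:00–20:00: 09:40–14:50, 17:20–20:00.
Ulrich ∩ Keiko: 09:40–13:30, 14:00–14:50, 18:40–20:00.
Windows ≥ 40 min: 09:40–13:30, 14:00–14:50, 18:40–20:00.

09:40–13:30, 14:00–14:50, 18:40–20:00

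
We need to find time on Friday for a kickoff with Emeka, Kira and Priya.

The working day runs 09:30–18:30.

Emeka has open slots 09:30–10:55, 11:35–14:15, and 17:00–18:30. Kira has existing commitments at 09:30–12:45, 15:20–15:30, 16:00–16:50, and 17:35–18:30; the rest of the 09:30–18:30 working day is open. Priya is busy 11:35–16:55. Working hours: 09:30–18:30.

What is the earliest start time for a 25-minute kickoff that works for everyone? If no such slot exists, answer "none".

17:00

Kira free within 09:30–18:30: 12:45–15:20, 15:30–16:00, 16:50–17:35.
Priya free within 09:30–18:30: 09:30–11:35, 16:55–18:30.
Emeka ∩ Kira: 12:45–14:15, 17:00–17:35.
Emeka ∩ Kira ∩ Priya: 17:00–17:35.
Windows ≥ 25 min: 17:00–17:35.
Earliest such window starts at 17:00.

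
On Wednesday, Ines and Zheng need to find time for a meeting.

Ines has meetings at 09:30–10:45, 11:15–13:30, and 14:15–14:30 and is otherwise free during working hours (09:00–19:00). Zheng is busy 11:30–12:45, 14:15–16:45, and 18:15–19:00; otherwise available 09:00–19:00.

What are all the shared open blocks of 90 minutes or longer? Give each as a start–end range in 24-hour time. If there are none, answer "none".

16:45–18:15

Ines free within 09:00–19:00: 09:00–09:30, 10:45–11:15, 13:30–14:15, 14:30–19:00.
Zheng free within 09:00–19:00: 09:00–11:30, 12:45–14:15, 16:45–18:15.
Ines ∩ Zheng: 09:00–09:30, 10:45–11:15, 13:30–14:15, 16:45–18:15.
Windows ≥ 90 min: 16:45–18:15.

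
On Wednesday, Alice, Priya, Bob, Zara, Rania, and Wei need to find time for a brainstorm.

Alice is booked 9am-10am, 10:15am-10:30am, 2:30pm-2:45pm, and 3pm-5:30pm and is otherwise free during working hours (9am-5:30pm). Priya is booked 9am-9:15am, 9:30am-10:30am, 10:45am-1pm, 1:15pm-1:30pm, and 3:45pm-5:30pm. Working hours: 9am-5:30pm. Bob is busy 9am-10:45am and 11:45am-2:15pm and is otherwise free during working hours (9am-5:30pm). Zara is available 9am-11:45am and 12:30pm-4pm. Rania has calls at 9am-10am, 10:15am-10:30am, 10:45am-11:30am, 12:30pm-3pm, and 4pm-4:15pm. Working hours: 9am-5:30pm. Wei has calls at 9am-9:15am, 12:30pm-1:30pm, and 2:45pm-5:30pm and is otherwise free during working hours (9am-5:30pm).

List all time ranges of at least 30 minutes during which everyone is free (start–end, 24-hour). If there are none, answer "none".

Alice free within 09:00–17:30: 10:00–10:15, 10:30–14:30, 14:45–15:00.
Priya free within 09:00–17:30: 09:15–09:30, 10:30–10:45, 13:00–13:15, 13:30–15:45.
Bob free within 09:00–17:30: 10:45–11:45, 14:15–17:30.
Rania free within 09:00–17:30: 10:00–10:15, 10:30–10:45, 11:30–12:30, 15:00–16:00, 16:15–17:30.
Wei free within 09:00–17:30: 09:15–12:30, 13:30–14:45.
Alice ∩ Priya: 10:30–10:45, 13:00–13:15, 13:30–14:30, 14:45–15:00.
Alice ∩ Priya ∩ Bob: 14:15–14:30, 14:45–15:00.
Alice ∩ Priya ∩ Bob ∩ Zara: 14:15–14:30, 14:45–15:00.
Alice ∩ Priya ∩ Bob ∩ Zara ∩ Rania: (none).
Alice ∩ Priya ∩ Bob ∩ Zara ∩ Rania ∩ Wei: (none).
Windows ≥ 30 min: (none).

none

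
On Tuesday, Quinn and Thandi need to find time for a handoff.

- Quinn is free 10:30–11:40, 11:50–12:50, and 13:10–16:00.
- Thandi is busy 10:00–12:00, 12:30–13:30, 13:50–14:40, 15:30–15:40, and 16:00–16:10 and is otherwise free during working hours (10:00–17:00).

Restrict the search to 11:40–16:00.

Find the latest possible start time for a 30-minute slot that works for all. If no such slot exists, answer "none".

15:00

Thandi free within 10:00–17:00: 12:00–12:30, 13:30–13:50, 14:40–15:30, 15:40–16:00, 16:10–17:00.
Quinn ∩ Thandi: 12:00–12:30, 13:30–13:50, 14:40–15:30, 15:40–16:00.
Restricted to 11:40–16:00: 12:00–12:30, 13:30–13:50, 14:40–15:30, 15:40–16:00.
Windows ≥ 30 min: 12:00–12:30, 14:40–15:30.
Latest start in the last window 14:40–15:30 is 15:30 − 30 min = 15:00.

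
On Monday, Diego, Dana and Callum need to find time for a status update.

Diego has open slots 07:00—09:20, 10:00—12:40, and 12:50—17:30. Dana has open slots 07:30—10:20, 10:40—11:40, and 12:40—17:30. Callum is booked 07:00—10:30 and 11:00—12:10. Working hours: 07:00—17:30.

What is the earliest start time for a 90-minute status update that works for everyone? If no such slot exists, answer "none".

12:50

Callum free within 07:00–17:30: 10:30–11:00, 12:10–17:30.
Diego ∩ Dana: 07:30–09:20, 10:00–10:20, 10:40–11:40, 12:50–17:30.
Diego ∩ Dana ∩ Callum: 10:40–11:00, 12:50–17:30.
Windows ≥ 90 min: 12:50–17:30.
Earliest such window starts at 12:50.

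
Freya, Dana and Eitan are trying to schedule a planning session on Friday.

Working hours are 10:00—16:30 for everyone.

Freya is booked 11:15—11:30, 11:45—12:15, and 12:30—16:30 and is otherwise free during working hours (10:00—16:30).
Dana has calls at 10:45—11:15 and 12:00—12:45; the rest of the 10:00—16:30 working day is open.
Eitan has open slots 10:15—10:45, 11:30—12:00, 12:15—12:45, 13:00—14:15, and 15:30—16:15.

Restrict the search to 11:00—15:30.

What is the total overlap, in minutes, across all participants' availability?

Freya free within 10:00–16:30: 10:00–11:15, 11:30–11:45, 12:15–12:30.
Dana free within 10:00–16:30: 10:00–10:45, 11:15–12:00, 12:45–16:30.
Freya ∩ Dana: 10:00–10:45, 11:30–11:45.
Freya ∩ Dana ∩ Eitan: 10:15–10:45, 11:30–11:45.
Restricted to 11:00–15:30: 11:30–11:45.
Total common minutes: 15.

15 minutes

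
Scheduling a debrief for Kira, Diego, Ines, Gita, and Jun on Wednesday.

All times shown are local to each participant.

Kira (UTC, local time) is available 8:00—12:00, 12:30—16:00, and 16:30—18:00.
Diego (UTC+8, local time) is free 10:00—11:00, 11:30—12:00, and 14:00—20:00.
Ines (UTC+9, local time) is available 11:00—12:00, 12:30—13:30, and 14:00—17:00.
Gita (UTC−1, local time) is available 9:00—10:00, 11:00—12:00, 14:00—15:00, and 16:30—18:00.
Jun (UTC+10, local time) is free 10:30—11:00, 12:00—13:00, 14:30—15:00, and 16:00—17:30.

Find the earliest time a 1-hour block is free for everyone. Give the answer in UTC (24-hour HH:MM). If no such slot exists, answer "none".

Kira → UTC: 08:00–12:00, 12:30–16:00, 16:30–18:00.
Diego → UTC: 02:00–03:00, 03:30–04:00, 06:00–12:00.
Ines → UTC: 02:00–03:00, 03:30–04:30, 05:00–08:00.
Gita → UTC: 10:00–11:00, 12:00–13:00, 15:00–16:00, 17:30–19:00.
Jun → UTC: 00:30–01:00, 02:00–03:00, 04:30–05:00, 06:00–07:30.
Kira ∩ Diego: 08:00–12:00.
Kira ∩ Diego ∩ Ines: (none).
Kira ∩ Diego ∩ Ines ∩ Gita: (none).
Kira ∩ Diego ∩ Ines ∩ Gita ∩ Jun: (none).
Windows ≥ 60 min: (none).

none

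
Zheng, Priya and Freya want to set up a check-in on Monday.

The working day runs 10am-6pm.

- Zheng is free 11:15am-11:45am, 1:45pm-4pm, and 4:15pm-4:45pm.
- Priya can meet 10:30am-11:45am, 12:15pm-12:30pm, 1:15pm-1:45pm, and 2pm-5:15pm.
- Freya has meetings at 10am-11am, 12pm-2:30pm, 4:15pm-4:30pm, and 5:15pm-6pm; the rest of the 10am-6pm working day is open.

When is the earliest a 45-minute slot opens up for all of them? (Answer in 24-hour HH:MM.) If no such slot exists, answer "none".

Freya free within 10:00–18:00: 11:00–12:00, 14:30–16:15, 16:30–17:15.
Zheng ∩ Priya: 11:15–11:45, 14:00–16:00, 16:15–16:45.
Zheng ∩ Priya ∩ Freya: 11:15–11:45, 14:30–16:00, 16:30–16:45.
Windows ≥ 45 min: 14:30–16:00.
Earliest such window starts at 14:30.

14:30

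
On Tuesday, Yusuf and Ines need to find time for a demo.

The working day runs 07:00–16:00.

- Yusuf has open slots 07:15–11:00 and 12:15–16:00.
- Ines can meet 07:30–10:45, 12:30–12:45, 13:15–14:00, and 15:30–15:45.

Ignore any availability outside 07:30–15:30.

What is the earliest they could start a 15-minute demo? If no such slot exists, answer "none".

07:30

Yusuf ∩ Ines: 07:30–10:45, 12:30–12:45, 13:15–14:00, 15:30–15:45.
Restricted to 07:30–15:30: 07:30–10:45, 12:30–12:45, 13:15–14:00.
Windows ≥ 15 min: 07:30–10:45, 12:30–12:45, 13:15–14:00.
Earliest such window starts at 07:30.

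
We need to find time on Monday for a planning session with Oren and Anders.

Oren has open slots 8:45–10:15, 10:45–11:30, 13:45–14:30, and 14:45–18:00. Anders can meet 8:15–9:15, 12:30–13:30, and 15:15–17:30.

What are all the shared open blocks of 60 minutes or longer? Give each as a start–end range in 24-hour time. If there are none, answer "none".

Oren ∩ Anders: 08:45–09:15, 15:15–17:30.
Windows ≥ 60 min: 15:15–17:30.

15:15–17:30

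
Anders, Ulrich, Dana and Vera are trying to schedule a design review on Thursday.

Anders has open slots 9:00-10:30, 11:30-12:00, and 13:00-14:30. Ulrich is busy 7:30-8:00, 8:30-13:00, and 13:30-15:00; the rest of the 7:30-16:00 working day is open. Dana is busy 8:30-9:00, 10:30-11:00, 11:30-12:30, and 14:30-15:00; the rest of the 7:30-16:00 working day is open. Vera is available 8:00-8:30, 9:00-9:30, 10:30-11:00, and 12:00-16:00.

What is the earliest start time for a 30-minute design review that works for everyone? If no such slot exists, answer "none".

13:00

Ulrich free within 07:30–16:00: 08:00–08:30, 13:00–13:30, 15:00–16:00.
Dana free within 07:30–16:00: 07:30–08:30, 09:00–10:30, 11:00–11:30, 12:30–14:30, 15:00–16:00.
Anders ∩ Ulrich: 13:00–13:30.
Anders ∩ Ulrich ∩ Dana: 13:00–13:30.
Anders ∩ Ulrich ∩ Dana ∩ Vera: 13:00–13:30.
Windows ≥ 30 min: 13:00–13:30.
Earliest such window starts at 13:00.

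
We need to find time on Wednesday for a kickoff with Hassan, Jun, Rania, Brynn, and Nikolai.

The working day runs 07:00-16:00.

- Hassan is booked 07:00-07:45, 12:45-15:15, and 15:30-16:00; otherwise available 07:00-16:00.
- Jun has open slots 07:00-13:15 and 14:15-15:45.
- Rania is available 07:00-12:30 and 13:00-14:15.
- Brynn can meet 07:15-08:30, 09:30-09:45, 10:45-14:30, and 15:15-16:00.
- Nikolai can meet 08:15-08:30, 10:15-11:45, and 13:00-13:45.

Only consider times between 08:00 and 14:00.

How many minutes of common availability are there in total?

75 minutes

Hassan free within 07:00–16:00: 07:45–12:45, 15:15–15:30.
Hassan ∩ Jun: 07:45–12:45, 15:15–15:30.
Hassan ∩ Jun ∩ Rania: 07:45–12:30.
Hassan ∩ Jun ∩ Rania ∩ Brynn: 07:45–08:30, 09:30–09:45, 10:45–12:30.
Hassan ∩ Jun ∩ Rania ∩ Brynn ∩ Nikolai: 08:15–08:30, 10:45–11:45.
Restricted to 08:00–14:00: 08:15–08:30, 10:45–11:45.
Total common minutes: 15 + 60 = 75.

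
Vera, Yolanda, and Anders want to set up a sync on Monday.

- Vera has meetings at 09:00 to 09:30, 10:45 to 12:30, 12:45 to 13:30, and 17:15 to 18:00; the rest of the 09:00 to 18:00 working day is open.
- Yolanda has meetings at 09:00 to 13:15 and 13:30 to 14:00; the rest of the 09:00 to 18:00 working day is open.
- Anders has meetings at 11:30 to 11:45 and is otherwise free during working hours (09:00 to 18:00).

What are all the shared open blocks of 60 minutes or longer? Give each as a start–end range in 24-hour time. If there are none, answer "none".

Vera free within 09:00–18:00: 09:30–10:45, 12:30–12:45, 13:30–17:15.
Yolanda free within 09:00–18:00: 13:15–13:30, 14:00–18:00.
Anders free within 09:00–18:00: 09:00–11:30, 11:45–18:00.
Vera ∩ Yolanda: 14:00–17:15.
Vera ∩ Yolanda ∩ Anders: 14:00–17:15.
Windows ≥ 60 min: 14:00–17:15.

14:00–17:15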